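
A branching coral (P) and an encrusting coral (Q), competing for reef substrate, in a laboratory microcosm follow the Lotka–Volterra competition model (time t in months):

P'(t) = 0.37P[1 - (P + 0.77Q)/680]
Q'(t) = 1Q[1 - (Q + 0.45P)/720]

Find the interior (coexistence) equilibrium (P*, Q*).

P* ≈ 192, Q* ≈ 634

Setting both brackets to zero gives the nullclines P + 0.77Q = 680 and 0.45P + Q = 720.
Substituting Q = 720 - 0.45P into the first: P(1 - 0.77·0.45) = 680 - 0.77·720.
So P* = 126/0.653 = 192, and then Q* = 720 - 0.45·192 = 634.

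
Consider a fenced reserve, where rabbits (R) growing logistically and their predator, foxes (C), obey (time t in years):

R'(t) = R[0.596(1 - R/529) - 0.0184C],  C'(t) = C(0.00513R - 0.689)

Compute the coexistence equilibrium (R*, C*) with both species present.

From dC/dt = 0 with C > 0: 0.00513R* = 0.689, so R* = 134.
Substitute into dR/dt = 0: 0.596(1 - 134/529) = 0.0184C*.
The bracket is 0.746, giving C* = 0.445/0.0184 = 24.2.

R* ≈ 134, C* ≈ 24.2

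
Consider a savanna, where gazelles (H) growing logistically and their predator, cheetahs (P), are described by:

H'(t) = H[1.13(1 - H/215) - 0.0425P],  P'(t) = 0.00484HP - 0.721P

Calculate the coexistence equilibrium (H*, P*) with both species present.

H* ≈ 149, P* ≈ 8.17

From dP/dt = 0 with P > 0: 0.00484H* = 0.721, so H* = 149.
Substitute into dH/dt = 0: 1.13(1 - 149/215) = 0.0425P*.
The bracket is 0.307, giving P* = 0.347/0.0425 = 8.17.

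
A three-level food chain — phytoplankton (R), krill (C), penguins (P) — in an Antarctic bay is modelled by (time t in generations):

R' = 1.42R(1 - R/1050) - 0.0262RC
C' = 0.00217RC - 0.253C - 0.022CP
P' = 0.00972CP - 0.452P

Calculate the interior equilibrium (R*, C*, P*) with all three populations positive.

R* ≈ 149, C* ≈ 46.5, P* ≈ 3.21

From dP/dt = 0: 0.00972C* = 0.452, so C* = 46.5.
From dR/dt = 0: 1.42(1 - R*/1050) = 0.0262·46.5, giving R* = 1050·(1 - 0.858) = 149.
From dC/dt = 0: 0.00217·149 - 0.253 = 0.022P*, so P* = 0.0706/0.022 = 3.21.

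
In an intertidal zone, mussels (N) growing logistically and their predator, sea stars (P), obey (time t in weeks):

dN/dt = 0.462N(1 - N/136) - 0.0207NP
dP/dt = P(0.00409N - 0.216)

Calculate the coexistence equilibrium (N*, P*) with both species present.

N* ≈ 52.8, P* ≈ 13.7

From dP/dt = 0 with P > 0: 0.00409N* = 0.216, so N* = 52.8.
Substitute into dN/dt = 0: 0.462(1 - 52.8/136) = 0.0207P*.
The bracket is 0.612, giving P* = 0.283/0.0207 = 13.7.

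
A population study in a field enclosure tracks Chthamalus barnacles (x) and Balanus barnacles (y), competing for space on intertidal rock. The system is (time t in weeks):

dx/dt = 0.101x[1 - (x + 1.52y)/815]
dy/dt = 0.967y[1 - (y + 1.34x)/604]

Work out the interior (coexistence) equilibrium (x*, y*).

x* ≈ 99.4, y* ≈ 471

Setting both brackets to zero gives the nullclines x + 1.52y = 815 and 1.34x + y = 604.
Substituting y = 604 - 1.34x into the first: x(1 - 1.52·1.34) = 815 - 1.52·604.
So x* = -103/-1.04 = 99.4, and then y* = 604 - 1.34·99.4 = 471.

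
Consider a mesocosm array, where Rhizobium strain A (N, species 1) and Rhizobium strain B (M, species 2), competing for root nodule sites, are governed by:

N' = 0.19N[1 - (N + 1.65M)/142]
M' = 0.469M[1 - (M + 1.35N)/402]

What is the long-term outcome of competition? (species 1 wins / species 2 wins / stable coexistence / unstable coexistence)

species 2 excludes species 1

Compare the nullcline intercepts: K1/α12 = 142/1.65 = 86.1 < K2 = 402; K2/α21 = 402/1.35 = 298 > K1 = 142.
Since the inequalities point opposite ways, species 2 can invade but species 1 cannot.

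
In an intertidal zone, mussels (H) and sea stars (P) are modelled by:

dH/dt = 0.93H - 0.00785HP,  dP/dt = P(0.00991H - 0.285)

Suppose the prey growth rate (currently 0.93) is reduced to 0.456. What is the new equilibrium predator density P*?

At the interior fixed point, setting dH/dt = 0 with H > 0 fixes P* = (prey growth rate)/(HP coefficient) — independent of the other coefficients.
With the change, P* = 0.456/0.00785 = 58.1; it falls from 118.

P* ≈ 58.1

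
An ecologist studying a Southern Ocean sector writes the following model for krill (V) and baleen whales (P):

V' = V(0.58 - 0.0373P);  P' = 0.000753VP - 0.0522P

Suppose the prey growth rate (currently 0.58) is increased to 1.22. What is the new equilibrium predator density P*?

At the interior fixed point, setting dV/dt = 0 with V > 0 fixes P* = (prey growth rate)/(VP coefficient) — independent of the other coefficients.
With the change, P* = 1.22/0.0373 = 32.7; it rises from 15.5.

P* ≈ 32.7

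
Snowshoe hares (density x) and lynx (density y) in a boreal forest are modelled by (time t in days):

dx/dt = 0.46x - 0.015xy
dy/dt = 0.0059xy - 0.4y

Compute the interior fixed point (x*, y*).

Set dy/dt = 0 with y > 0: 0.0059x - 0.4 = 0, so x* = 0.4/0.0059 = 67.8.
Set dx/dt = 0 with x > 0: 0.46 - 0.015y = 0, so y* = 0.46/0.015 = 30.7.

x* ≈ 67.8, y* ≈ 30.7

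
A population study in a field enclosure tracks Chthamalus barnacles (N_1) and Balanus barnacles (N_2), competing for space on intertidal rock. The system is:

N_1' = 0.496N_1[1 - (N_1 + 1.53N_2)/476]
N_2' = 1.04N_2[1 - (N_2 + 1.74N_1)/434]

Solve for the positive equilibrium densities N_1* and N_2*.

N_1* ≈ 113, N_2* ≈ 237

Setting both brackets to zero gives the nullclines N_1 + 1.53N_2 = 476 and 1.74N_1 + N_2 = 434.
Substituting N_2 = 434 - 1.74N_1 into the first: N_1(1 - 1.53·1.74) = 476 - 1.53·434.
So N_1* = -188/-1.66 = 113, and then N_2* = 434 - 1.74·113 = 237.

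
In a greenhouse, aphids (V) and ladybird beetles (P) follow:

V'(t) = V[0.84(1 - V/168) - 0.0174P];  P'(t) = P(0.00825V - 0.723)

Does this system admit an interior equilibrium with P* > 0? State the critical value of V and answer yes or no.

Threshold V = 87.6; K > 87.6, so yes, the predator persists.

The predator equation gives dP/dt > 0 only when V > 0.723/0.00825 = 87.6.
Without the predator, V → K = 168. Since 168 > 87.6, the predator can invade and persist.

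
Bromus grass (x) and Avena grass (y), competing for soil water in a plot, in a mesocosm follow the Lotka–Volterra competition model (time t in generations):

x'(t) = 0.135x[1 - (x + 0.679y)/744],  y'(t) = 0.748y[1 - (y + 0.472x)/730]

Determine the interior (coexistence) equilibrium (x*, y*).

Setting both brackets to zero gives the nullclines x + 0.679y = 744 and 0.472x + y = 730.
Substituting y = 730 - 0.472x into the first: x(1 - 0.679·0.472) = 744 - 0.679·730.
So x* = 248/0.68 = 365, and then y* = 730 - 0.472·365 = 558.

x* ≈ 365, y* ≈ 558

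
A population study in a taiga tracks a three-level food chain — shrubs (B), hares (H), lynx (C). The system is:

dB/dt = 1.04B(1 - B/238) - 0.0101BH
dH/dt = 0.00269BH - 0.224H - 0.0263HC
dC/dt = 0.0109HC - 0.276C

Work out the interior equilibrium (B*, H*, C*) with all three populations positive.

B* ≈ 179, H* ≈ 25.3, C* ≈ 9.84

From dC/dt = 0: 0.0109H* = 0.276, so H* = 25.3.
From dB/dt = 0: 1.04(1 - B*/238) = 0.0101·25.3, giving B* = 238·(1 - 0.246) = 179.
From dH/dt = 0: 0.00269·179 - 0.224 = 0.0263C*, so C* = 0.259/0.0263 = 9.84.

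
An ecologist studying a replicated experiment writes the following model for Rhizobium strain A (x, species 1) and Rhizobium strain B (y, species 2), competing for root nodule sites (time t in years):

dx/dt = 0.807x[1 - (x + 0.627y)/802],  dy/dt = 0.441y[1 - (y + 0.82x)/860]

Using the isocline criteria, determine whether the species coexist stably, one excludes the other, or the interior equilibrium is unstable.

Compare the nullcline intercepts: K1/α12 = 802/0.627 = 1280 > K2 = 860; K2/α21 = 860/0.82 = 1050 > K1 = 802.
Since both inequalities hold, each species can invade when rare, so the interior equilibrium is stable.

stable coexistence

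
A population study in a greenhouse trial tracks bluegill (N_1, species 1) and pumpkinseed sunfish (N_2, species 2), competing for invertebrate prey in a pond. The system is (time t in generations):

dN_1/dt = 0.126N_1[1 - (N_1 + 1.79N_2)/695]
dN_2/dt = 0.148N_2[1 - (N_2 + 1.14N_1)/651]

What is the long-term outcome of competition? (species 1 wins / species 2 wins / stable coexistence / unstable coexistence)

Compare the nullcline intercepts: K1/α12 = 695/1.79 = 388 < K2 = 651; K2/α21 = 651/1.14 = 571 < K1 = 695.
Since both are reversed, neither can invade when rare; the interior point is a saddle.

unstable coexistence (outcome depends on initial conditions)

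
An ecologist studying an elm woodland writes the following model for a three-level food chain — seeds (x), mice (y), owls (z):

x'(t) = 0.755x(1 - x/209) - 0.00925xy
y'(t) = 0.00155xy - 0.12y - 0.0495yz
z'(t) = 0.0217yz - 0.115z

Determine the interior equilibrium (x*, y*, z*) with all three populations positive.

From dz/dt = 0: 0.0217y* = 0.115, so y* = 5.3.
From dx/dt = 0: 0.755(1 - x*/209) = 0.00925·5.3, giving x* = 209·(1 - 0.0649) = 195.
From dy/dt = 0: 0.00155·195 - 0.12 = 0.0495z*, so z* = 0.183/0.0495 = 3.7.

x* ≈ 195, y* ≈ 5.3, z* ≈ 3.7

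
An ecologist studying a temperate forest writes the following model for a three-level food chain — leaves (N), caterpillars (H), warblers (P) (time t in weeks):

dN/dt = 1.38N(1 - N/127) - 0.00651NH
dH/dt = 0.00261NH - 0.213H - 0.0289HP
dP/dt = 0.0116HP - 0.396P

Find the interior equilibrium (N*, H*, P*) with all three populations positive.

N* ≈ 107, H* ≈ 34.1, P* ≈ 2.25

From dP/dt = 0: 0.0116H* = 0.396, so H* = 34.1.
From dN/dt = 0: 1.38(1 - N*/127) = 0.00651·34.1, giving N* = 127·(1 - 0.161) = 107.
From dH/dt = 0: 0.00261·107 - 0.213 = 0.0289P*, so P* = 0.0651/0.0289 = 2.25.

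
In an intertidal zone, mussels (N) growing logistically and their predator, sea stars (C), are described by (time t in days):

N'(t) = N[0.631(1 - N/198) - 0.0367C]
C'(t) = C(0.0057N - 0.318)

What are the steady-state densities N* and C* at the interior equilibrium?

N* ≈ 55.8, C* ≈ 12.3

From dC/dt = 0 with C > 0: 0.0057N* = 0.318, so N* = 55.8.
Substitute into dN/dt = 0: 0.631(1 - 55.8/198) = 0.0367C*.
The bracket is 0.718, giving C* = 0.453/0.0367 = 12.3.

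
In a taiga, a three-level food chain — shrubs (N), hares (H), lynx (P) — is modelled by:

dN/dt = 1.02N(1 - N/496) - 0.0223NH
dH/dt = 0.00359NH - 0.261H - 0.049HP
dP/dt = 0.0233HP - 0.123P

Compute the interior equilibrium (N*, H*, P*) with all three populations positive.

From dP/dt = 0: 0.0233H* = 0.123, so H* = 5.28.
From dN/dt = 0: 1.02(1 - N*/496) = 0.0223·5.28, giving N* = 496·(1 - 0.115) = 439.
From dH/dt = 0: 0.00359·439 - 0.261 = 0.049P*, so P* = 1.31/0.049 = 26.8.

N* ≈ 439, H* ≈ 5.28, P* ≈ 26.8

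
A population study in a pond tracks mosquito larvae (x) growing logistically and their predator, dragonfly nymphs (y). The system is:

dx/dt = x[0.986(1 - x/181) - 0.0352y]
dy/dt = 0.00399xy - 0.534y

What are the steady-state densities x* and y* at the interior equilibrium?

From dy/dt = 0 with y > 0: 0.00399x* = 0.534, so x* = 134.
Substitute into dx/dt = 0: 0.986(1 - 134/181) = 0.0352y*.
The bracket is 0.261, giving y* = 0.257/0.0352 = 7.3.

x* ≈ 134, y* ≈ 7.3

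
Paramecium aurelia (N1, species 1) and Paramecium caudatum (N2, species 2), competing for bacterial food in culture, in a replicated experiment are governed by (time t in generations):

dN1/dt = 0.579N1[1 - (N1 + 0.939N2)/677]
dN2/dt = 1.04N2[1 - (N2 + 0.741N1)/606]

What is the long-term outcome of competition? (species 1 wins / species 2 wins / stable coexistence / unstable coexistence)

stable coexistence

Compare the nullcline intercepts: K1/α12 = 677/0.939 = 721 > K2 = 606; K2/α21 = 606/0.741 = 818 > K1 = 677.
Since both inequalities hold, each species can invade when rare, so the interior equilibrium is stable.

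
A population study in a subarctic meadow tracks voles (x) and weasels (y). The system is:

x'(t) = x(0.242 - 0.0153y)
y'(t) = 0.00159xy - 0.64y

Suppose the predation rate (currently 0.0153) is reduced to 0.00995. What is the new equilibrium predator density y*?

At the interior fixed point, setting dx/dt = 0 with x > 0 fixes y* = (prey growth rate)/(xy coefficient) — independent of the other coefficients.
With the change, y* = 0.242/0.00995 = 24.3; it rises from 15.8.

y* ≈ 24.3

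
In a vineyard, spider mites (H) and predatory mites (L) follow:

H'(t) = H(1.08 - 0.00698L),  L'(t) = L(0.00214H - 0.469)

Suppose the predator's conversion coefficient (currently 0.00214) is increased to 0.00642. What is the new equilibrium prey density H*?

H* ≈ 73.1

At the interior fixed point, setting dL/dt = 0 with L > 0 fixes H* = (predator death rate)/(HL coefficient) — independent of the other coefficients.
With the change, H* = 0.469/0.00642 = 73.1; it falls from 219.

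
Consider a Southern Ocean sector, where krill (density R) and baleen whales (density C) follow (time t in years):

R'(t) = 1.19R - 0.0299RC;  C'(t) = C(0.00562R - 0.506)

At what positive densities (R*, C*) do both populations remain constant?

R* ≈ 90, C* ≈ 39.8

Set dC/dt = 0 with C > 0: 0.00562R - 0.506 = 0, so R* = 0.506/0.00562 = 90.
Set dR/dt = 0 with R > 0: 1.19 - 0.0299C = 0, so C* = 1.19/0.0299 = 39.8.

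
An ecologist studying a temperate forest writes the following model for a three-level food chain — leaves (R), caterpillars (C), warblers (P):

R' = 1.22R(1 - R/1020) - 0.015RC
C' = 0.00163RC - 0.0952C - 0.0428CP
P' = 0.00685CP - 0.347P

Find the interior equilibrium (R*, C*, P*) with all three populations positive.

From dP/dt = 0: 0.00685C* = 0.347, so C* = 50.7.
From dR/dt = 0: 1.22(1 - R*/1020) = 0.015·50.7, giving R* = 1020·(1 - 0.623) = 385.
From dC/dt = 0: 0.00163·385 - 0.0952 = 0.0428P*, so P* = 0.532/0.0428 = 12.4.

R* ≈ 385, C* ≈ 50.7, P* ≈ 12.4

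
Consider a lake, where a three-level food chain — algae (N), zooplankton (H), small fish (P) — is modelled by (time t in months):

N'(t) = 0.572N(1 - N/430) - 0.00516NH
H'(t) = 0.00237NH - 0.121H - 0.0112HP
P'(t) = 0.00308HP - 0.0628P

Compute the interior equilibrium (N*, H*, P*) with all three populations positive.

From dP/dt = 0: 0.00308H* = 0.0628, so H* = 20.4.
From dN/dt = 0: 0.572(1 - N*/430) = 0.00516·20.4, giving N* = 430·(1 - 0.184) = 351.
From dH/dt = 0: 0.00237·351 - 0.121 = 0.0112P*, so P* = 0.711/0.0112 = 63.5.

N* ≈ 351, H* ≈ 20.4, P* ≈ 63.5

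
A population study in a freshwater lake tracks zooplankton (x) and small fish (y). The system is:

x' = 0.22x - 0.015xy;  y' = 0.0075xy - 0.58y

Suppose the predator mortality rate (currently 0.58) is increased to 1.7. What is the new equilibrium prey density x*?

x* ≈ 227

At the interior fixed point, setting dy/dt = 0 with y > 0 fixes x* = (predator death rate)/(xy coefficient) — independent of the other coefficients.
With the change, x* = 1.7/0.0075 = 227; it rises from 77.3.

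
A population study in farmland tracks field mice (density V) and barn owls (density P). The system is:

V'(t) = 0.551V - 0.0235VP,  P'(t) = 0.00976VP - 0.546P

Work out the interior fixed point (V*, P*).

V* ≈ 55.9, P* ≈ 23.4

Set dP/dt = 0 with P > 0: 0.00976V - 0.546 = 0, so V* = 0.546/0.00976 = 55.9.
Set dV/dt = 0 with V > 0: 0.551 - 0.0235P = 0, so P* = 0.551/0.0235 = 23.4.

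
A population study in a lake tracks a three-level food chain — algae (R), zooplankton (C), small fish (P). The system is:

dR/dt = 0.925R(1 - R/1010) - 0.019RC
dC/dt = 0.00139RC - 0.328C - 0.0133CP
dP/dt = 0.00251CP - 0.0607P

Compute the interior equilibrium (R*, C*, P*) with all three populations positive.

From dP/dt = 0: 0.00251C* = 0.0607, so C* = 24.2.
From dR/dt = 0: 0.925(1 - R*/1010) = 0.019·24.2, giving R* = 1010·(1 - 0.497) = 508.
From dC/dt = 0: 0.00139·508 - 0.328 = 0.0133P*, so P* = 0.379/0.0133 = 28.5.

R* ≈ 508, C* ≈ 24.2, P* ≈ 28.5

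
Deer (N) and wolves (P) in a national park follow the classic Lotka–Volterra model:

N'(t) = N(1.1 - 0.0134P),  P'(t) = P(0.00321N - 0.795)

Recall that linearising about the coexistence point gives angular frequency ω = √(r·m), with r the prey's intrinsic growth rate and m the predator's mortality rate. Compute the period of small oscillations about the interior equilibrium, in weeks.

Here r = 1.1 and m = 0.795, so r·m = 0.875.
ω = √0.875 = 0.935 per week, hence T = 2π/ω ≈ 6.72 weeks.

T ≈ 6.72 weeks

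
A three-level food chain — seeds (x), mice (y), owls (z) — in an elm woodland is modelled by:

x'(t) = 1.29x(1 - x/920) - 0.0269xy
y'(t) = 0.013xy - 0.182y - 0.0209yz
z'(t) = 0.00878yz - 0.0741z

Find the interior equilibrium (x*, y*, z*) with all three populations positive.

From dz/dt = 0: 0.00878y* = 0.0741, so y* = 8.44.
From dx/dt = 0: 1.29(1 - x*/920) = 0.0269·8.44, giving x* = 920·(1 - 0.176) = 758.
From dy/dt = 0: 0.013·758 - 0.182 = 0.0209z*, so z* = 9.67/0.0209 = 463.

x* ≈ 758, y* ≈ 8.44, z* ≈ 463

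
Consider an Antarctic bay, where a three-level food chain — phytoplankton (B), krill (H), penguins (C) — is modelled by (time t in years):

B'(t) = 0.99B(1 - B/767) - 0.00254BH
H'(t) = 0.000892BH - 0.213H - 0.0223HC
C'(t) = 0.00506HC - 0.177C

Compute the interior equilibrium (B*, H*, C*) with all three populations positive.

B* ≈ 698, H* ≈ 35, C* ≈ 18.4

From dC/dt = 0: 0.00506H* = 0.177, so H* = 35.
From dB/dt = 0: 0.99(1 - B*/767) = 0.00254·35, giving B* = 767·(1 - 0.0897) = 698.
From dH/dt = 0: 0.000892·698 - 0.213 = 0.0223C*, so C* = 0.41/0.0223 = 18.4.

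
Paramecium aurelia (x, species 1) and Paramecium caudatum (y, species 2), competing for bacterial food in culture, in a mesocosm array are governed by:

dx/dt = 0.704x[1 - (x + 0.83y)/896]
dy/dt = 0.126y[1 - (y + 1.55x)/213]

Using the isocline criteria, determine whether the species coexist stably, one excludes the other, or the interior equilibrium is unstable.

species 1 excludes species 2

Compare the nullcline intercepts: K1/α12 = 896/0.83 = 1080 > K2 = 213; K2/α21 = 213/1.55 = 137 < K1 = 896.
Since the inequalities point opposite ways, species 1 can invade but species 2 cannot.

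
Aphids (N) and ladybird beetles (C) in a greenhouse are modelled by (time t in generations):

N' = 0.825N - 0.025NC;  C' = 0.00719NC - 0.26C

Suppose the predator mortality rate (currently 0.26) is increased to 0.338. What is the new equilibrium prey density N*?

At the interior fixed point, setting dC/dt = 0 with C > 0 fixes N* = (predator death rate)/(NC coefficient) — independent of the other coefficients.
With the change, N* = 0.338/0.00719 = 47; it rises from 36.2.

N* ≈ 47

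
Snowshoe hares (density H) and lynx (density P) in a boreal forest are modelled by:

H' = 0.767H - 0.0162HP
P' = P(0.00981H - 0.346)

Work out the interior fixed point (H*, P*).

H* ≈ 35.3, P* ≈ 47.3

Set dP/dt = 0 with P > 0: 0.00981H - 0.346 = 0, so H* = 0.346/0.00981 = 35.3.
Set dH/dt = 0 with H > 0: 0.767 - 0.0162P = 0, so P* = 0.767/0.0162 = 47.3.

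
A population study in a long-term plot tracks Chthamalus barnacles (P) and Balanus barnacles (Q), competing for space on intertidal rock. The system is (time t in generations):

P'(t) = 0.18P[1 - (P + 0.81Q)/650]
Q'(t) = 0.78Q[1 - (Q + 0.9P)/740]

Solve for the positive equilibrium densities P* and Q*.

Setting both brackets to zero gives the nullclines P + 0.81Q = 650 and 0.9P + Q = 740.
Substituting Q = 740 - 0.9P into the first: P(1 - 0.81·0.9) = 650 - 0.81·740.
So P* = 50.6/0.271 = 187, and then Q* = 740 - 0.9·187 = 572.

P* ≈ 187, Q* ≈ 572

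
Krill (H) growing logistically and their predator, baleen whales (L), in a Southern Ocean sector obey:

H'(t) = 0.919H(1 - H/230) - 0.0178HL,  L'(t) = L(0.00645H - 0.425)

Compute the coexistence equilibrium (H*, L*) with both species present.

H* ≈ 65.9, L* ≈ 36.8

From dL/dt = 0 with L > 0: 0.00645H* = 0.425, so H* = 65.9.
Substitute into dH/dt = 0: 0.919(1 - 65.9/230) = 0.0178L*.
The bracket is 0.714, giving L* = 0.656/0.0178 = 36.8.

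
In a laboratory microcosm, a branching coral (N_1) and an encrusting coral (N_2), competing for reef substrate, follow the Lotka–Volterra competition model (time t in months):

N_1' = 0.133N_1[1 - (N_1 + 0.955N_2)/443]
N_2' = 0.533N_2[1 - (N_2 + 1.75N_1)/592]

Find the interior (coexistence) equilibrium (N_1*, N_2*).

Setting both brackets to zero gives the nullclines N_1 + 0.955N_2 = 443 and 1.75N_1 + N_2 = 592.
Substituting N_2 = 592 - 1.75N_1 into the first: N_1(1 - 0.955·1.75) = 443 - 0.955·592.
So N_1* = -122/-0.671 = 182, and then N_2* = 592 - 1.75·182 = 273.

N_1* ≈ 182, N_2* ≈ 273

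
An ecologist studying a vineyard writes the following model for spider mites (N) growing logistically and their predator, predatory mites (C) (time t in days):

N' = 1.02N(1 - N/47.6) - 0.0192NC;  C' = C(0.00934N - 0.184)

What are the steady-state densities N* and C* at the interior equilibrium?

From dC/dt = 0 with C > 0: 0.00934N* = 0.184, so N* = 19.7.
Substitute into dN/dt = 0: 1.02(1 - 19.7/47.6) = 0.0192C*.
The bracket is 0.586, giving C* = 0.598/0.0192 = 31.1.

N* ≈ 19.7, C* ≈ 31.1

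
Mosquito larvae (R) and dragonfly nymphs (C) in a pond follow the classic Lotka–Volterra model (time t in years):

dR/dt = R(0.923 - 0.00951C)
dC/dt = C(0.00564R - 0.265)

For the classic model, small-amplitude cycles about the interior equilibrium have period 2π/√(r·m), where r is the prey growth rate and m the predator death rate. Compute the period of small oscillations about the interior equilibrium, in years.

Here r = 0.923 and m = 0.265, so r·m = 0.245.
ω = √0.245 = 0.495 per year, hence T = 2π/ω ≈ 12.7 years.

T ≈ 12.7 years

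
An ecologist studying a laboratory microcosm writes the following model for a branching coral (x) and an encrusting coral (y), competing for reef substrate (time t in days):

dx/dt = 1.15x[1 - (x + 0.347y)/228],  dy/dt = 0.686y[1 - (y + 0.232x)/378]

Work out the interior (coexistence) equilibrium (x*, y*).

x* ≈ 105, y* ≈ 354

Setting both brackets to zero gives the nullclines x + 0.347y = 228 and 0.232x + y = 378.
Substituting y = 378 - 0.232x into the first: x(1 - 0.347·0.232) = 228 - 0.347·378.
So x* = 96.8/0.919 = 105, and then y* = 378 - 0.232·105 = 354.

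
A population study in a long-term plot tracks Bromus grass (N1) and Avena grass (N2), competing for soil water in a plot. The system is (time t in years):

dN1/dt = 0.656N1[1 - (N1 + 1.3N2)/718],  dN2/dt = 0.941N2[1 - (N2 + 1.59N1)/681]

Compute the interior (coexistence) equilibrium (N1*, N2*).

N1* ≈ 157, N2* ≈ 432

Setting both brackets to zero gives the nullclines N1 + 1.3N2 = 718 and 1.59N1 + N2 = 681.
Substituting N2 = 681 - 1.59N1 into the first: N1(1 - 1.3·1.59) = 718 - 1.3·681.
So N1* = -167/-1.07 = 157, and then N2* = 681 - 1.59·157 = 432.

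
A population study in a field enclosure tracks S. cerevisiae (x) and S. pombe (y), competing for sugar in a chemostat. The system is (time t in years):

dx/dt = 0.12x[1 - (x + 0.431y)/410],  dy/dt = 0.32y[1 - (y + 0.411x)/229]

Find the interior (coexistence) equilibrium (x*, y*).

x* ≈ 378, y* ≈ 73.5

Setting both brackets to zero gives the nullclines x + 0.431y = 410 and 0.411x + y = 229.
Substituting y = 229 - 0.411x into the first: x(1 - 0.431·0.411) = 410 - 0.431·229.
So x* = 311/0.823 = 378, and then y* = 229 - 0.411·378 = 73.5.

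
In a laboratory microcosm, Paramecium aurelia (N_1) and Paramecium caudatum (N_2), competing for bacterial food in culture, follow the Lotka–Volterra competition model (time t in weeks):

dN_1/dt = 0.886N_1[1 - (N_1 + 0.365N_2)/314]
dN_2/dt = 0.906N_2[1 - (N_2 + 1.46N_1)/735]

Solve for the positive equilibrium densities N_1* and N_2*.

N_1* ≈ 97.9, N_2* ≈ 592

Setting both brackets to zero gives the nullclines N_1 + 0.365N_2 = 314 and 1.46N_1 + N_2 = 735.
Substituting N_2 = 735 - 1.46N_1 into the first: N_1(1 - 0.365·1.46) = 314 - 0.365·735.
So N_1* = 45.7/0.467 = 97.9, and then N_2* = 735 - 1.46·97.9 = 592.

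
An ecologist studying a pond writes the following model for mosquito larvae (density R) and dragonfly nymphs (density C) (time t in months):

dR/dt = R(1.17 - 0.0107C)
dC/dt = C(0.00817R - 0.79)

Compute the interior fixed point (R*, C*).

Set dC/dt = 0 with C > 0: 0.00817R - 0.79 = 0, so R* = 0.79/0.00817 = 96.7.
Set dR/dt = 0 with R > 0: 1.17 - 0.0107C = 0, so C* = 1.17/0.0107 = 109.

R* ≈ 96.7, C* ≈ 109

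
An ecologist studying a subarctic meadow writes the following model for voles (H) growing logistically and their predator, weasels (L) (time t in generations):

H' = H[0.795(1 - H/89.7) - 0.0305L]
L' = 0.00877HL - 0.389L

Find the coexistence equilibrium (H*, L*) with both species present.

From dL/dt = 0 with L > 0: 0.00877H* = 0.389, so H* = 44.4.
Substitute into dH/dt = 0: 0.795(1 - 44.4/89.7) = 0.0305L*.
The bracket is 0.506, giving L* = 0.402/0.0305 = 13.2.

H* ≈ 44.4, L* ≈ 13.2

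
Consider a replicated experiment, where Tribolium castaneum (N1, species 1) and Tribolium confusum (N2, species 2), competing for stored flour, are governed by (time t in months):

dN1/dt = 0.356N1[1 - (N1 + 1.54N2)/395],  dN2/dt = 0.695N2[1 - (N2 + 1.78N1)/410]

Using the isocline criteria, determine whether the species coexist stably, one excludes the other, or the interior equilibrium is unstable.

Compare the nullcline intercepts: K1/α12 = 395/1.54 = 256 < K2 = 410; K2/α21 = 410/1.78 = 230 < K1 = 395.
Since both are reversed, neither can invade when rare; the interior point is a saddle.

unstable coexistence (outcome depends on initial conditions)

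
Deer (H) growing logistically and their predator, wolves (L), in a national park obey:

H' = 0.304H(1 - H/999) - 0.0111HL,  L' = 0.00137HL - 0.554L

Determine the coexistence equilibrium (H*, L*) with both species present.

From dL/dt = 0 with L > 0: 0.00137H* = 0.554, so H* = 404.
Substitute into dH/dt = 0: 0.304(1 - 404/999) = 0.0111L*.
The bracket is 0.595, giving L* = 0.181/0.0111 = 16.3.

H* ≈ 404, L* ≈ 16.3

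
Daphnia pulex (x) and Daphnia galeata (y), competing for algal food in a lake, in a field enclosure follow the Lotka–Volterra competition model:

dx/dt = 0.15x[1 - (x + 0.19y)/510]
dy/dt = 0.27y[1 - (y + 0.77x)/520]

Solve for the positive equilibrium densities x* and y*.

Setting both brackets to zero gives the nullclines x + 0.19y = 510 and 0.77x + y = 520.
Substituting y = 520 - 0.77x into the first: x(1 - 0.19·0.77) = 510 - 0.19·520.
So x* = 411/0.854 = 482, and then y* = 520 - 0.77·482 = 149.

x* ≈ 482, y* ≈ 149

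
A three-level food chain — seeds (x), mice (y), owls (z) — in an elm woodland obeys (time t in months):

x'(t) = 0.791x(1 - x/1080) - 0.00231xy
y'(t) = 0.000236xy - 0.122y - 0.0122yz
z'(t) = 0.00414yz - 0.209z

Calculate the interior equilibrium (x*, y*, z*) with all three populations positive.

From dz/dt = 0: 0.00414y* = 0.209, so y* = 50.5.
From dx/dt = 0: 0.791(1 - x*/1080) = 0.00231·50.5, giving x* = 1080·(1 - 0.147) = 921.
From dy/dt = 0: 0.000236·921 - 0.122 = 0.0122z*, so z* = 0.0953/0.0122 = 7.81.

x* ≈ 921, y* ≈ 50.5, z* ≈ 7.81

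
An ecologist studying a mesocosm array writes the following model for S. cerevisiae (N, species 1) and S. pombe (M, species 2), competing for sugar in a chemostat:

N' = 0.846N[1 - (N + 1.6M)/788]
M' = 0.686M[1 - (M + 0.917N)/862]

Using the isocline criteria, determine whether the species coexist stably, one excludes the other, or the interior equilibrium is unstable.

Compare the nullcline intercepts: K1/α12 = 788/1.6 = 492 < K2 = 862; K2/α21 = 862/0.917 = 940 > K1 = 788.
Since the inequalities point opposite ways, species 2 can invade but species 1 cannot.

species 2 excludes species 1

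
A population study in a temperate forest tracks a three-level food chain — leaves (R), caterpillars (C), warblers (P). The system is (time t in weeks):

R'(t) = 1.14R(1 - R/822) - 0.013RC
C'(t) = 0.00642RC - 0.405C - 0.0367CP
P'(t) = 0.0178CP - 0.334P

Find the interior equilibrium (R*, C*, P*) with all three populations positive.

R* ≈ 646, C* ≈ 18.8, P* ≈ 102

From dP/dt = 0: 0.0178C* = 0.334, so C* = 18.8.
From dR/dt = 0: 1.14(1 - R*/822) = 0.013·18.8, giving R* = 822·(1 - 0.214) = 646.
From dC/dt = 0: 0.00642·646 - 0.405 = 0.0367P*, so P* = 3.74/0.0367 = 102.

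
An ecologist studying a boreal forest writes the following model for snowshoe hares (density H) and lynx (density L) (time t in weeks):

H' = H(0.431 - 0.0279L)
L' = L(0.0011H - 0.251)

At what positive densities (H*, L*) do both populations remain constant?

Set dL/dt = 0 with L > 0: 0.0011H - 0.251 = 0, so H* = 0.251/0.0011 = 228.
Set dH/dt = 0 with H > 0: 0.431 - 0.0279L = 0, so L* = 0.431/0.0279 = 15.4.

H* ≈ 228, L* ≈ 15.4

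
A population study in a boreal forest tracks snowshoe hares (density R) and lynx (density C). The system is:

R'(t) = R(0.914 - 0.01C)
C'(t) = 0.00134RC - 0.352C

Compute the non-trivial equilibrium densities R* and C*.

Set dC/dt = 0 with C > 0: 0.00134R - 0.352 = 0, so R* = 0.352/0.00134 = 263.
Set dR/dt = 0 with R > 0: 0.914 - 0.01C = 0, so C* = 0.914/0.01 = 91.4.

R* ≈ 263, C* ≈ 91.4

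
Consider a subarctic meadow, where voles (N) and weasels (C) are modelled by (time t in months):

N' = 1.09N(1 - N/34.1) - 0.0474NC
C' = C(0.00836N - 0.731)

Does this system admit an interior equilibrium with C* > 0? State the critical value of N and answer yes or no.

Threshold N = 87.4; K < 87.4, so no, the predator goes extinct.

The predator equation gives dC/dt > 0 only when N > 0.731/0.00836 = 87.4.
Without the predator, N → K = 34.1. Since 34.1 < 87.4, the predator cannot invade.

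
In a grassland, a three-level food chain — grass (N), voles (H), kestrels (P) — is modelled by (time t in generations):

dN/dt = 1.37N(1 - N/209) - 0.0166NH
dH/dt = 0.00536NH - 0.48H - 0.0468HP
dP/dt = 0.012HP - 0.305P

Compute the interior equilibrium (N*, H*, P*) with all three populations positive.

N* ≈ 145, H* ≈ 25.4, P* ≈ 6.31

From dP/dt = 0: 0.012H* = 0.305, so H* = 25.4.
From dN/dt = 0: 1.37(1 - N*/209) = 0.0166·25.4, giving N* = 209·(1 - 0.308) = 145.
From dH/dt = 0: 0.00536·145 - 0.48 = 0.0468P*, so P* = 0.295/0.0468 = 6.31.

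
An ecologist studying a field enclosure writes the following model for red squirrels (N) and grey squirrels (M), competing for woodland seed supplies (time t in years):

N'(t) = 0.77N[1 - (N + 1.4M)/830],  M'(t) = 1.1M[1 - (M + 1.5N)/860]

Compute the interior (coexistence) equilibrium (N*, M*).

Setting both brackets to zero gives the nullclines N + 1.4M = 830 and 1.5N + M = 860.
Substituting M = 860 - 1.5N into the first: N(1 - 1.4·1.5) = 830 - 1.4·860.
So N* = -374/-1.1 = 340, and then M* = 860 - 1.5·340 = 350.

N* ≈ 340, M* ≈ 350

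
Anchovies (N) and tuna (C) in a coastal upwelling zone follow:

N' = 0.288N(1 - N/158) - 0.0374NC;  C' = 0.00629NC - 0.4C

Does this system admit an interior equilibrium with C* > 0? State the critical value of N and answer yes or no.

Threshold N = 63.6; K > 63.6, so yes, the predator persists.

The predator equation gives dC/dt > 0 only when N > 0.4/0.00629 = 63.6.
Without the predator, N → K = 158. Since 158 > 63.6, the predator can invade and persist.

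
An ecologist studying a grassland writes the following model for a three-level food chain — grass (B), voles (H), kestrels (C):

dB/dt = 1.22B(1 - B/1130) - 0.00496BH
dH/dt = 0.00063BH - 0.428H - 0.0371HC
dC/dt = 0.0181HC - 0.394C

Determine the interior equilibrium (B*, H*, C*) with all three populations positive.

From dC/dt = 0: 0.0181H* = 0.394, so H* = 21.8.
From dB/dt = 0: 1.22(1 - B*/1130) = 0.00496·21.8, giving B* = 1130·(1 - 0.0885) = 1030.
From dH/dt = 0: 0.00063·1030 - 0.428 = 0.0371C*, so C* = 0.221/0.0371 = 5.95.

B* ≈ 1030, H* ≈ 21.8, C* ≈ 5.95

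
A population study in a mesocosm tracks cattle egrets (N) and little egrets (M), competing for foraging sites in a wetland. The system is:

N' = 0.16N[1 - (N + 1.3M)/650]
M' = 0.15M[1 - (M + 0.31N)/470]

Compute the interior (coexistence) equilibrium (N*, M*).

N* ≈ 65.3, M* ≈ 450

Setting both brackets to zero gives the nullclines N + 1.3M = 650 and 0.31N + M = 470.
Substituting M = 470 - 0.31N into the first: N(1 - 1.3·0.31) = 650 - 1.3·470.
So N* = 39/0.597 = 65.3, and then M* = 470 - 0.31·65.3 = 450.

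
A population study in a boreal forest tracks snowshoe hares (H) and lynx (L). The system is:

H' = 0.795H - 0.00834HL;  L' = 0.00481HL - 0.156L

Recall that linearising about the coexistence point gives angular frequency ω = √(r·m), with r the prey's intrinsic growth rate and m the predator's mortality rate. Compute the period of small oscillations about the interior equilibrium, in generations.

T ≈ 17.8 generations

Here r = 0.795 and m = 0.156, so r·m = 0.124.
ω = √0.124 = 0.352 per generation, hence T = 2π/ω ≈ 17.8 generations.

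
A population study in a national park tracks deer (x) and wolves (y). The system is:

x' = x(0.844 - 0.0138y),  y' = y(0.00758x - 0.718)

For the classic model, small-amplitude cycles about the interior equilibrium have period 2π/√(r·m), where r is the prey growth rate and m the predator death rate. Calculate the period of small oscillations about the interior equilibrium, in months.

T ≈ 8.07 months

Here r = 0.844 and m = 0.718, so r·m = 0.606.
ω = √0.606 = 0.778 per month, hence T = 2π/ω ≈ 8.07 months.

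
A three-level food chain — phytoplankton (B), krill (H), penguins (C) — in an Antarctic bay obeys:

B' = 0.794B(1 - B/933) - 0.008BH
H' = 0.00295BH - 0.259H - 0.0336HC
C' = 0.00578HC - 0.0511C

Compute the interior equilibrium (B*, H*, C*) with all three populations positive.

From dC/dt = 0: 0.00578H* = 0.0511, so H* = 8.84.
From dB/dt = 0: 0.794(1 - B*/933) = 0.008·8.84, giving B* = 933·(1 - 0.0891) = 850.
From dH/dt = 0: 0.00295·850 - 0.259 = 0.0336C*, so C* = 2.25/0.0336 = 66.9.

B* ≈ 850, H* ≈ 8.84, C* ≈ 66.9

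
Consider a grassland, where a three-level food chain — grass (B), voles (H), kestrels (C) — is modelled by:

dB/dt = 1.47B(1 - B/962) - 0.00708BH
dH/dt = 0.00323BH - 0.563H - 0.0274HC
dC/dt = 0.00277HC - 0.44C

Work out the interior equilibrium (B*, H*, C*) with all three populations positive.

B* ≈ 226, H* ≈ 159, C* ≈ 6.1

From dC/dt = 0: 0.00277H* = 0.44, so H* = 159.
From dB/dt = 0: 1.47(1 - B*/962) = 0.00708·159, giving B* = 962·(1 - 0.765) = 226.
From dH/dt = 0: 0.00323·226 - 0.563 = 0.0274C*, so C* = 0.167/0.0274 = 6.1.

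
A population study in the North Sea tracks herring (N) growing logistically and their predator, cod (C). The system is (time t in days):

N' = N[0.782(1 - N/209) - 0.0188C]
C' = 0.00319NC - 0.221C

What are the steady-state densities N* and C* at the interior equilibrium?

N* ≈ 69.3, C* ≈ 27.8

From dC/dt = 0 with C > 0: 0.00319N* = 0.221, so N* = 69.3.
Substitute into dN/dt = 0: 0.782(1 - 69.3/209) = 0.0188C*.
The bracket is 0.669, giving C* = 0.523/0.0188 = 27.8.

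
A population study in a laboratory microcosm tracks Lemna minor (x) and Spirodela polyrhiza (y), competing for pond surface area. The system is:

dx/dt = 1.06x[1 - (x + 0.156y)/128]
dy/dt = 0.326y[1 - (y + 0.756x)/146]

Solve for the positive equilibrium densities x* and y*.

x* ≈ 119, y* ≈ 55.8

Setting both brackets to zero gives the nullclines x + 0.156y = 128 and 0.756x + y = 146.
Substituting y = 146 - 0.756x into the first: x(1 - 0.156·0.756) = 128 - 0.156·146.
So x* = 105/0.882 = 119, and then y* = 146 - 0.756·119 = 55.8.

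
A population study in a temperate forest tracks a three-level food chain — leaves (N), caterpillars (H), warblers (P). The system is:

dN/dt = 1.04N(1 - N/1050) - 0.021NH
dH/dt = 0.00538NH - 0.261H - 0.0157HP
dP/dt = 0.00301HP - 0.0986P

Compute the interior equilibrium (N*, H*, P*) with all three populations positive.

From dP/dt = 0: 0.00301H* = 0.0986, so H* = 32.8.
From dN/dt = 0: 1.04(1 - N*/1050) = 0.021·32.8, giving N* = 1050·(1 - 0.661) = 355.
From dH/dt = 0: 0.00538·355 - 0.261 = 0.0157P*, so P* = 1.65/0.0157 = 105.

N* ≈ 355, H* ≈ 32.8, P* ≈ 105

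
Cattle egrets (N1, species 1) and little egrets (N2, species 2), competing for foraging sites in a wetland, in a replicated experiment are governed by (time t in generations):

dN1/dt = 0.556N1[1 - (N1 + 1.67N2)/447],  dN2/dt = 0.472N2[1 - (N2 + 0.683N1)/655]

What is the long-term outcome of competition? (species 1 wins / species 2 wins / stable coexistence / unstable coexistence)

species 2 excludes species 1

Compare the nullcline intercepts: K1/α12 = 447/1.67 = 268 < K2 = 655; K2/α21 = 655/0.683 = 959 > K1 = 447.
Since the inequalities point opposite ways, species 2 can invade but species 1 cannot.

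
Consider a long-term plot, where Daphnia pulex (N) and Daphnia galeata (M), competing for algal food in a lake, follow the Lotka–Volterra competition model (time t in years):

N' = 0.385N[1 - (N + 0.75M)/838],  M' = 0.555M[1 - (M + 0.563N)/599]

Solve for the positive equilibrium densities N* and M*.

N* ≈ 673, M* ≈ 220

Setting both brackets to zero gives the nullclines N + 0.75M = 838 and 0.563N + M = 599.
Substituting M = 599 - 0.563N into the first: N(1 - 0.75·0.563) = 838 - 0.75·599.
So N* = 389/0.578 = 673, and then M* = 599 - 0.563·673 = 220.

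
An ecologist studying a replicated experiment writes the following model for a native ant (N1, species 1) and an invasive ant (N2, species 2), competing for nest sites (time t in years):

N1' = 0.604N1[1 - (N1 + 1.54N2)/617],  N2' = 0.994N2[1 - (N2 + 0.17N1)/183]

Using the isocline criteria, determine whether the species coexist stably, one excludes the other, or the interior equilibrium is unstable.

Compare the nullcline intercepts: K1/α12 = 617/1.54 = 401 > K2 = 183; K2/α21 = 183/0.17 = 1080 > K1 = 617.
Since both inequalities hold, each species can invade when rare, so the interior equilibrium is stable.

stable coexistence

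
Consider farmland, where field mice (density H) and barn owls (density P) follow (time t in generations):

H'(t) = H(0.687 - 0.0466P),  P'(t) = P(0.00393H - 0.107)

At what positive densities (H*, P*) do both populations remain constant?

H* ≈ 27.2, P* ≈ 14.7

Set dP/dt = 0 with P > 0: 0.00393H - 0.107 = 0, so H* = 0.107/0.00393 = 27.2.
Set dH/dt = 0 with H > 0: 0.687 - 0.0466P = 0, so P* = 0.687/0.0466 = 14.7.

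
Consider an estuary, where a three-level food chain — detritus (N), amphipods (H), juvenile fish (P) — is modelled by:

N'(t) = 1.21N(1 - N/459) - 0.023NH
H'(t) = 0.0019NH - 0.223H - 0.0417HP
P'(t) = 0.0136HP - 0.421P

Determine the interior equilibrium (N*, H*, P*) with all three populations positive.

N* ≈ 189, H* ≈ 31, P* ≈ 3.26

From dP/dt = 0: 0.0136H* = 0.421, so H* = 31.
From dN/dt = 0: 1.21(1 - N*/459) = 0.023·31, giving N* = 459·(1 - 0.588) = 189.
From dH/dt = 0: 0.0019·189 - 0.223 = 0.0417P*, so P* = 0.136/0.0417 = 3.26.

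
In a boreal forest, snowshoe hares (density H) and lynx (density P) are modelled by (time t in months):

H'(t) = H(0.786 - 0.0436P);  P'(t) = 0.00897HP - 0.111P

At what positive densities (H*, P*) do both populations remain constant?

H* ≈ 12.4, P* ≈ 18

Set dP/dt = 0 with P > 0: 0.00897H - 0.111 = 0, so H* = 0.111/0.00897 = 12.4.
Set dH/dt = 0 with H > 0: 0.786 - 0.0436P = 0, so P* = 0.786/0.0436 = 18.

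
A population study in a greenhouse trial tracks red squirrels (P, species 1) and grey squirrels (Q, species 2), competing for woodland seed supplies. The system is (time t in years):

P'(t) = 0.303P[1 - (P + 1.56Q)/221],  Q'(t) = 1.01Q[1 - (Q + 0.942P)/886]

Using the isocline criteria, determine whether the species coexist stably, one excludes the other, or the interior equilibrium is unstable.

species 2 excludes species 1

Compare the nullcline intercepts: K1/α12 = 221/1.56 = 142 < K2 = 886; K2/α21 = 886/0.942 = 941 > K1 = 221.
Since the inequalities point opposite ways, species 2 can invade but species 1 cannot.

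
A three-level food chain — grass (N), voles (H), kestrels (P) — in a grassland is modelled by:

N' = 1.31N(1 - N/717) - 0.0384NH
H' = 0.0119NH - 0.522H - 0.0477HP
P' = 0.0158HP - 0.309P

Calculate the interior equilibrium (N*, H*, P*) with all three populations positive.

N* ≈ 306, H* ≈ 19.6, P* ≈ 65.4

From dP/dt = 0: 0.0158H* = 0.309, so H* = 19.6.
From dN/dt = 0: 1.31(1 - N*/717) = 0.0384·19.6, giving N* = 717·(1 - 0.573) = 306.
From dH/dt = 0: 0.0119·306 - 0.522 = 0.0477P*, so P* = 3.12/0.0477 = 65.4.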